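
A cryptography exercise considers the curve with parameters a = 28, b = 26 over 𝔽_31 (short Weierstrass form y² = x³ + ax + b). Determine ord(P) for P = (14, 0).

2P: (14, 0) + (14, 0): same x and y₁ ≡ -y₂, so the sum is ∞.
2P = ∞, so the order is 2.

2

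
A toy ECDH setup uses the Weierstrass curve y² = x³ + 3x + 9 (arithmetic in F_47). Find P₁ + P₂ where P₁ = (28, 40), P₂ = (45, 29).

(45, 18)

(28, 40) + (45, 29). λ = (29 - 40)/(45 - 28) ≡ 36/17 mod 47. 17⁻¹ ≡ 36 (mod 47), so λ ≡ 27.
  x = λ² - 28 - 45 = 729 - 73 ≡ 45; y = λ·(28 - 45) - 40 ≡ 18. → (45, 18)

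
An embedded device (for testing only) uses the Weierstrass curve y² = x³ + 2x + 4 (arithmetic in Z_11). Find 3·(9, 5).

(3, 9)

Write P = (9, 5).
Repeated addition: build up to 3P.
2P: tangent at (9, 5): λ = (3·9² + 2)/(2·5) ≡ 3/10. 10⁻¹ ≡ 10 (mod 11), so λ ≡ 3·10 ≡ 8.
  x = λ² - 9 - 9 = 64 - 18 ≡ 2; y = λ·(9 - 2) - 5 ≡ 7. → (2, 7)
3P: (2, 7) + (9, 5). λ = (5 - 7)/(9 - 2) ≡ 9/7 mod 11. 7⁻¹ ≡ 8 (mod 11) since 7·8 = 56 ≡ 1, so λ ≡ 6.
  x = λ² - 2 - 9 = 36 - 11 ≡ 3; y = λ·(2 - 3) - 7 ≡ 9. → (3, 9)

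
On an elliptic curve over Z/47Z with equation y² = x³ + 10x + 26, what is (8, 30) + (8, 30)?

tangent at (8, 30): λ = (3·8² + 10)/(2·30) ≡ 14/13. 13⁻¹ ≡ 29 (mod 47) since 13·29 = 377 ≡ 1, so λ ≡ 14·29 ≡ 30.
  x = λ² - 8 - 8 = 900 - 16 ≡ 38; y = λ·(8 - 38) - 30 ≡ 10. → (38, 10)

(38, 10)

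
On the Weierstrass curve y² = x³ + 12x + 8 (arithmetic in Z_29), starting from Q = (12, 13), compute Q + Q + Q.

(16, 27)

Repeated addition: build up to 3Q.
2Q: tangent at (12, 13): λ = (3·12² + 12)/(2·13) ≡ 9/26. 26⁻¹ ≡ 19 (mod 29) since 26·19 = 494 ≡ 1, so λ ≡ 9·19 ≡ 26.
  x = λ² - 12 - 12 = 676 - 24 ≡ 14; y = λ·(12 - 14) - 13 ≡ 22. → (14, 22)
3Q: (14, 22) + (12, 13). λ = (13 - 22)/(12 - 14) ≡ 20/27 mod 29. 27⁻¹ ≡ 14 (mod 29) since 27·14 = 378 ≡ 1, so λ ≡ 19.
  x = λ² - 14 - 12 = 361 - 26 ≡ 16; y = λ·(14 - 16) - 22 ≡ 27. → (16, 27)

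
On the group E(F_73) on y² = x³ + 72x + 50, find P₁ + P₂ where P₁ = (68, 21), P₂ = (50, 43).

(68, 21) + (50, 43). λ = (43 - 21)/(50 - 68) ≡ 22/55 mod 73. 55⁻¹ ≡ 4 (mod 73), so λ ≡ 15.
  x = λ² - 68 - 50 = 225 - 118 ≡ 34; y = λ·(68 - 34) - 21 ≡ 51. → (34, 51)

(34, 51)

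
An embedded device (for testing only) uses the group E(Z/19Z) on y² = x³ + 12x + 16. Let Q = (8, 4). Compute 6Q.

(7, 14)

Repeated addition: build up to 6Q.
2Q: tangent at (8, 4): λ = (3·8² + 12)/(2·4) ≡ 14/8. 8⁻¹ ≡ 12 (mod 19), so λ ≡ 14·12 ≡ 16.
  x = λ² - 8 - 8 = 256 - 16 ≡ 12; y = λ·(8 - 12) - 4 ≡ 8. → (12, 8)
3Q: (12, 8) + (8, 4). λ = (4 - 8)/(8 - 12) ≡ 15/15 mod 19. 15⁻¹ ≡ 14 (mod 19), so λ ≡ 1.
  x = λ² - 12 - 8 = 1 - 20 ≡ 0; y = λ·(12 - 0) - 8 ≡ 4. → (0, 4)
4Q: (0, 4) + (8, 4). λ = (4 - 4)/(8 - 0) ≡ 0/8 mod 19. 8⁻¹ ≡ 12 (mod 19) since 8·12 = 96 ≡ 1, so λ ≡ 0.
  x = λ² - 0 - 8 = 0 - 8 ≡ 11; y = λ·(0 - 11) - 4 ≡ 15. → (11, 15)
5Q: (11, 15) + (8, 4). λ = (4 - 15)/(8 - 11) ≡ 8/16 mod 19. 16⁻¹ ≡ 6 (mod 19), so λ ≡ 10.
  x = λ² - 11 - 8 = 100 - 19 ≡ 5; y = λ·(11 - 5) - 15 ≡ 7. → (5, 7)
6Q: (5, 7) + (8, 4). λ = (4 - 7)/(8 - 5) ≡ 16/3 mod 19. 3⁻¹ ≡ 13 (mod 19) since 3·13 = 39 ≡ 1, so λ ≡ 18.
  x = λ² - 5 - 8 = 324 - 13 ≡ 7; y = λ·(5 - 7) - 7 ≡ 14. → (7, 14)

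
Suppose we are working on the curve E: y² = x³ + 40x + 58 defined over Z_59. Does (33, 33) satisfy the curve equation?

y² = 33² ≡ 27; x³ + 40x + 58 = 37315 ≡ 27 (mod 59). 27 = 27.

yes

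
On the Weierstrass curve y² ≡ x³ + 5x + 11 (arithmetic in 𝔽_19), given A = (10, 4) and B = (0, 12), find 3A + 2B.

(1, 6)

First 3A:
Repeated addition: build up to 3A.
2A: tangent at (10, 4): λ = (3·10² + 5)/(2·4) ≡ 1/8. 8⁻¹ ≡ 12 (mod 19), so λ ≡ 1·12 ≡ 12.
  x = λ² - 10 - 10 = 144 - 20 ≡ 10; y = λ·(10 - 10) - 4 ≡ 15. → (10, 15)
3A: (10, 15) + (10, 4): same x and y₁ ≡ -y₂, so the sum is the point at infinity.
3A = the point at infinity.
Next 2B:
Repeated addition: build up to 2B.
2B: tangent at (0, 12): λ = (3·0² + 5)/(2·12) ≡ 5/5. 5⁻¹ ≡ 4 (mod 19) since 5·4 = 20 ≡ 1, so λ ≡ 5·4 ≡ 1.
  x = λ² - 0 - 0 = 1 - 0 ≡ 1; y = λ·(0 - 1) - 12 ≡ 6. → (1, 6)
2B = (1, 6).
Finally 3A + 2B:
the point at infinity + (1, 6) = (1, 6) (identity).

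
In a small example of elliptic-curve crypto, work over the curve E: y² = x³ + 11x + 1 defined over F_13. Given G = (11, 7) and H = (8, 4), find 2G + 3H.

First 2G:
Repeated addition: build up to 2G.
2G: tangent at (11, 7): λ = (3·11² + 11)/(2·7) ≡ 10/1. 1⁻¹ ≡ 1 (mod 13), so λ ≡ 10·1 ≡ 10.
  x = λ² - 11 - 11 = 100 - 22 ≡ 0; y = λ·(11 - 0) - 7 ≡ 12. → (0, 12)
2G = (0, 12).
Next 3H:
Repeated addition: build up to 3H.
2H: tangent at (8, 4): λ = (3·8² + 11)/(2·4) ≡ 8/8. 8⁻¹ ≡ 5 (mod 13), so λ ≡ 8·5 ≡ 1.
  x = λ² - 8 - 8 = 1 - 16 ≡ 11; y = λ·(8 - 11) - 4 ≡ 6. → (11, 6)
3H: (11, 6) + (8, 4). λ = (4 - 6)/(8 - 11) ≡ 11/10 mod 13. 10⁻¹ ≡ 4 (mod 13), so λ ≡ 5.
  x = λ² - 11 - 8 = 25 - 19 ≡ 6; y = λ·(11 - 6) - 6 ≡ 6. → (6, 6)
3H = (6, 6).
Finally 2G + 3H:
(0, 12) + (6, 6). λ = (6 - 12)/(6 - 0) ≡ 7/6 mod 13. 6⁻¹ ≡ 11 (mod 13), so λ ≡ 12.
  x = λ² - 0 - 6 = 144 - 6 ≡ 8; y = λ·(0 - 8) - 12 ≡ 9. → (8, 9)

(8, 9)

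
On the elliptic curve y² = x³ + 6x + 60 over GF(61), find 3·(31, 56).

(58, 36)

Write G = (31, 56).
Repeated addition: build up to 3G.
2G: tangent at (31, 56): λ = (3·31² + 6)/(2·56) ≡ 22/51. 51⁻¹ ≡ 6 (mod 61), so λ ≡ 22·6 ≡ 10.
  x = λ² - 31 - 31 = 100 - 62 ≡ 38; y = λ·(31 - 38) - 56 ≡ 57. → (38, 57)
3G: (38, 57) + (31, 56). λ = (56 - 57)/(31 - 38) ≡ 60/54 mod 61. 54⁻¹ ≡ 26 (mod 61) since 54·26 = 1404 ≡ 1, so λ ≡ 35.
  x = λ² - 38 - 31 = 1225 - 69 ≡ 58; y = λ·(38 - 58) - 57 ≡ 36. → (58, 36)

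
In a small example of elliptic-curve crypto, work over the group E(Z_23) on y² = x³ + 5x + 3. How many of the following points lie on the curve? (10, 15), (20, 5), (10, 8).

(10, 15): 15² ≡ 18, rhs ≡ 18 → on.
(20, 5): 5² ≡ 2, rhs ≡ 7 → off.
(10, 8): 8² ≡ 18, rhs ≡ 18 → on.

2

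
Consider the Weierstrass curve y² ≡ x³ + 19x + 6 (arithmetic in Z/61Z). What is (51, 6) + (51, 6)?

(40, 17)

tangent at (51, 6): λ = (3·51² + 19)/(2·6) ≡ 14/12. 12⁻¹ ≡ 56 (mod 61), so λ ≡ 14·56 ≡ 52.
  x = λ² - 51 - 51 = 2704 - 102 ≡ 40; y = λ·(51 - 40) - 6 ≡ 17. → (40, 17)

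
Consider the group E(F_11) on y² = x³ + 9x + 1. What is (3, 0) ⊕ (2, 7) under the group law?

(3, 0) + (2, 7). λ = (7 - 0)/(2 - 3) ≡ 7/10 mod 11. 10⁻¹ ≡ 10 (mod 11), so λ ≡ 4.
  x = λ² - 3 - 2 = 16 - 5 ≡ 0; y = λ·(3 - 0) - 0 ≡ 1. → (0, 1)

(0, 1)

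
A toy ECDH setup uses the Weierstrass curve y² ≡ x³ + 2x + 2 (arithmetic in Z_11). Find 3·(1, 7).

Write Q = (1, 7).
Repeated addition: build up to 3Q.
2Q: tangent at (1, 7): λ = (3·1² + 2)/(2·7) ≡ 5/3. 3⁻¹ ≡ 4 (mod 11), so λ ≡ 5·4 ≡ 9.
  x = λ² - 1 - 1 = 81 - 2 ≡ 2; y = λ·(1 - 2) - 7 ≡ 6. → (2, 6)
3Q: (2, 6) + (1, 7). λ = (7 - 6)/(1 - 2) ≡ 1/10 mod 11. 10⁻¹ ≡ 10 (mod 11), so λ ≡ 10.
  x = λ² - 2 - 1 = 100 - 3 ≡ 9; y = λ·(2 - 9) - 6 ≡ 1. → (9, 1)

(9, 1)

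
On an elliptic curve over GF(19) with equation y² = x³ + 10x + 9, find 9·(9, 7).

Write P = (9, 7).
Double-and-add on 9 = (1001)₂. Start with P = (9, 7) for the leading 1-bit.
double: tangent at (9, 7): λ = (3·9² + 10)/(2·7) ≡ 6/14. 14⁻¹ ≡ 15 (mod 19) since 14·15 = 210 ≡ 1, so λ ≡ 6·15 ≡ 14.
  x = λ² - 9 - 9 = 196 - 18 ≡ 7; y = λ·(9 - 7) - 7 ≡ 2. → (7, 2)
double: tangent at (7, 2): λ = (3·7² + 10)/(2·2) ≡ 5/4. 4⁻¹ ≡ 5 (mod 19), so λ ≡ 5·5 ≡ 6.
  x = λ² - 7 - 7 = 36 - 14 ≡ 3; y = λ·(7 - 3) - 2 ≡ 3. → (3, 3)
double: tangent at (3, 3): λ = (3·3² + 10)/(2·3) ≡ 18/6. 6⁻¹ ≡ 16 (mod 19) since 6·16 = 96 ≡ 1, so λ ≡ 18·16 ≡ 3.
  x = λ² - 3 - 3 = 9 - 6 ≡ 3; y = λ·(3 - 3) - 3 ≡ 16. → (3, 16)
add P: (3, 16) + (9, 7). λ = (7 - 16)/(9 - 3) ≡ 10/6 mod 19. 6⁻¹ ≡ 16 (mod 19), so λ ≡ 8.
  x = λ² - 3 - 9 = 64 - 12 ≡ 14; y = λ·(3 - 14) - 16 ≡ 10. → (14, 10)

(14, 10)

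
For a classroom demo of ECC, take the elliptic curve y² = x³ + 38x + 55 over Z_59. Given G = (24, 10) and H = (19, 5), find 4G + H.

(31, 7)

First 4G:
Repeated addition: build up to 4G.
2G: tangent at (24, 10): λ = (3·24² + 38)/(2·10) ≡ 55/20. 20⁻¹ ≡ 3 (mod 59) since 20·3 = 60 ≡ 1, so λ ≡ 55·3 ≡ 47.
  x = λ² - 24 - 24 = 2209 - 48 ≡ 37; y = λ·(24 - 37) - 10 ≡ 28. → (37, 28)
3G: (37, 28) + (24, 10). λ = (10 - 28)/(24 - 37) ≡ 41/46 mod 59. 46⁻¹ ≡ 9 (mod 59) since 46·9 = 414 ≡ 1, so λ ≡ 15.
  x = λ² - 37 - 24 = 225 - 61 ≡ 46; y = λ·(37 - 46) - 28 ≡ 14. → (46, 14)
4G: (46, 14) + (24, 10). λ = (10 - 14)/(24 - 46) ≡ 55/37 mod 59. 37⁻¹ ≡ 8 (mod 59), so λ ≡ 27.
  x = λ² - 46 - 24 = 729 - 70 ≡ 10; y = λ·(46 - 10) - 14 ≡ 14. → (10, 14)
4G = (10, 14).
Finally 4G + H:
(10, 14) + (19, 5). λ = (5 - 14)/(19 - 10) ≡ 50/9 mod 59. 9⁻¹ ≡ 46 (mod 59), so λ ≡ 58.
  x = λ² - 10 - 19 = 3364 - 29 ≡ 31; y = λ·(10 - 31) - 14 ≡ 7. → (31, 7)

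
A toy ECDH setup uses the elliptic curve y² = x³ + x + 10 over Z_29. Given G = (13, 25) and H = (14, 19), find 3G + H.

First 3G:
Repeated addition: build up to 3G.
2G: tangent at (13, 25): λ = (3·13² + 1)/(2·25) ≡ 15/21. 21⁻¹ ≡ 18 (mod 29), so λ ≡ 15·18 ≡ 9.
  x = λ² - 13 - 13 = 81 - 26 ≡ 26; y = λ·(13 - 26) - 25 ≡ 3. → (26, 3)
3G: (26, 3) + (13, 25). λ = (25 - 3)/(13 - 26) ≡ 22/16 mod 29. 16⁻¹ ≡ 20 (mod 29) since 16·20 = 320 ≡ 1, so λ ≡ 5.
  x = λ² - 26 - 13 = 25 - 39 ≡ 15; y = λ·(26 - 15) - 3 ≡ 23. → (15, 23)
3G = (15, 23).
Finally 3G + H:
(15, 23) + (14, 19). λ = (19 - 23)/(14 - 15) ≡ 25/28 mod 29. 28⁻¹ ≡ 28 (mod 29), so λ ≡ 4.
  x = λ² - 15 - 14 = 16 - 29 ≡ 16; y = λ·(15 - 16) - 23 ≡ 2. → (16, 2)

(16, 2)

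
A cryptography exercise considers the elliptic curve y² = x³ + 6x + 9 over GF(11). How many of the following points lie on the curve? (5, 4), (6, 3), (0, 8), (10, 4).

1

(5, 4): 4² ≡ 5, rhs ≡ 10 → off.
(6, 3): 3² ≡ 9, rhs ≡ 8 → off.
(0, 8): 8² ≡ 9, rhs ≡ 9 → on.
(10, 4): 4² ≡ 5, rhs ≡ 2 → off.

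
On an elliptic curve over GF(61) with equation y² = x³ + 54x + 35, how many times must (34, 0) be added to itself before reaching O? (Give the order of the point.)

2P: (34, 0) + (34, 0): same x and y₁ ≡ -y₂, so the sum is O.
2P = O, so the order is 2.

2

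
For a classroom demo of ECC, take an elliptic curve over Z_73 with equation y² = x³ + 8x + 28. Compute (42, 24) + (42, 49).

O

The two points share x = 42 and their y-coordinates satisfy 24 + 49 ≡ 0 (mod 73), so they are inverses. Their sum is O.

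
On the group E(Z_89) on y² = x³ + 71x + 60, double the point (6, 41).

(8, 61)

tangent at (6, 41): λ = (3·6² + 71)/(2·41) ≡ 1/82. 82⁻¹ ≡ 38 (mod 89) since 82·38 = 3116 ≡ 1, so λ ≡ 1·38 ≡ 38.
  x = λ² - 6 - 6 = 1444 - 12 ≡ 8; y = λ·(6 - 8) - 41 ≡ 61. → (8, 61)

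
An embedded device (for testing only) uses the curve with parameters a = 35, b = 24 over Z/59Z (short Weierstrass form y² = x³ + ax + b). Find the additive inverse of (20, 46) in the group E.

(20, 13)

-(20, 46) = (20, -46 mod 59) = (20, 13).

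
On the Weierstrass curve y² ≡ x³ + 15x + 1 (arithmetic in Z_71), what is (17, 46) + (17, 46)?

tangent at (17, 46): λ = (3·17² + 15)/(2·46) ≡ 30/21. 21⁻¹ ≡ 44 (mod 71) since 21·44 = 924 ≡ 1, so λ ≡ 30·44 ≡ 42.
  x = λ² - 17 - 17 = 1764 - 34 ≡ 26; y = λ·(17 - 26) - 46 ≡ 2. → (26, 2)

(26, 2)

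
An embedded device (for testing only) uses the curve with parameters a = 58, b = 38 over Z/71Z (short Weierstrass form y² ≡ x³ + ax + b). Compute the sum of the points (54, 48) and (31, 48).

(57, 23)

(54, 48) + (31, 48). λ = (48 - 48)/(31 - 54) ≡ 0/48 mod 71. 48⁻¹ ≡ 37 (mod 71), so λ ≡ 0.
  x = λ² - 54 - 31 = 0 - 85 ≡ 57; y = λ·(54 - 57) - 48 ≡ 23. → (57, 23)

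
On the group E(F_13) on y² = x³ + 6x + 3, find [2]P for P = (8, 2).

(0, 4)

tangent at (8, 2): λ = (3·8² + 6)/(2·2) ≡ 3/4. 4⁻¹ ≡ 10 (mod 13), so λ ≡ 3·10 ≡ 4.
  x = λ² - 8 - 8 = 16 - 16 ≡ 0; y = λ·(8 - 0) - 2 ≡ 4. → (0, 4)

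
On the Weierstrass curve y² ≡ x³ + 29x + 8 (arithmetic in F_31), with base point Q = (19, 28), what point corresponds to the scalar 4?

(28, 7)

Repeated addition: build up to 4Q.
2Q: tangent at (19, 28): λ = (3·19² + 29)/(2·28) ≡ 27/25. 25⁻¹ ≡ 5 (mod 31), so λ ≡ 27·5 ≡ 11.
  x = λ² - 19 - 19 = 121 - 38 ≡ 21; y = λ·(19 - 21) - 28 ≡ 12. → (21, 12)
3Q: (21, 12) + (19, 28). λ = (28 - 12)/(19 - 21) ≡ 16/29 mod 31. 29⁻¹ ≡ 15 (mod 31) since 29·15 = 435 ≡ 1, so λ ≡ 23.
  x = λ² - 21 - 19 = 529 - 40 ≡ 24; y = λ·(21 - 24) - 12 ≡ 12. → (24, 12)
4Q: (24, 12) + (19, 28). λ = (28 - 12)/(19 - 24) ≡ 16/26 mod 31. 26⁻¹ ≡ 6 (mod 31) since 26·6 = 156 ≡ 1, so λ ≡ 3.
  x = λ² - 24 - 19 = 9 - 43 ≡ 28; y = λ·(24 - 28) - 12 ≡ 7. → (28, 7)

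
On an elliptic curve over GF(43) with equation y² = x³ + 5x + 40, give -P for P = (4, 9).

-(4, 9) = (4, -9 mod 43) = (4, 34).

(4, 34)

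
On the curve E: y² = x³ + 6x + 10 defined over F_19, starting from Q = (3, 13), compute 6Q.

Double-and-add on 6 = (110)₂. Start with Q = (3, 13) for the leading 1-bit.
double: tangent at (3, 13): λ = (3·3² + 6)/(2·13) ≡ 14/7. 7⁻¹ ≡ 11 (mod 19), so λ ≡ 14·11 ≡ 2.
  x = λ² - 3 - 3 = 4 - 6 ≡ 17; y = λ·(3 - 17) - 13 ≡ 16. → (17, 16)
add Q: (17, 16) + (3, 13). λ = (13 - 16)/(3 - 17) ≡ 16/5 mod 19. 5⁻¹ ≡ 4 (mod 19), so λ ≡ 7.
  x = λ² - 17 - 3 = 49 - 20 ≡ 10; y = λ·(17 - 10) - 16 ≡ 14. → (10, 14)
double: tangent at (10, 14): λ = (3·10² + 6)/(2·14) ≡ 2/9. 9⁻¹ ≡ 17 (mod 19), so λ ≡ 2·17 ≡ 15.
  x = λ² - 10 - 10 = 225 - 20 ≡ 15; y = λ·(10 - 15) - 14 ≡ 6. → (15, 6)

(15, 6)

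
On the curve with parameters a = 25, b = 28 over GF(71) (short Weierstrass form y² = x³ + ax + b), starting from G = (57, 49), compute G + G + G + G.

(19, 7)

Repeated addition: build up to 4G.
2G: tangent at (57, 49): λ = (3·57² + 25)/(2·49) ≡ 45/27. 27⁻¹ ≡ 50 (mod 71) since 27·50 = 1350 ≡ 1, so λ ≡ 45·50 ≡ 49.
  x = λ² - 57 - 57 = 2401 - 114 ≡ 15; y = λ·(57 - 15) - 49 ≡ 21. → (15, 21)
3G: (15, 21) + (57, 49). λ = (49 - 21)/(57 - 15) ≡ 28/42 mod 71. 42⁻¹ ≡ 22 (mod 71), so λ ≡ 48.
  x = λ² - 15 - 57 = 2304 - 72 ≡ 31; y = λ·(15 - 31) - 21 ≡ 63. → (31, 63)
4G: (31, 63) + (57, 49). λ = (49 - 63)/(57 - 31) ≡ 57/26 mod 71. 26⁻¹ ≡ 41 (mod 71) since 26·41 = 1066 ≡ 1, so λ ≡ 65.
  x = λ² - 31 - 57 = 4225 - 88 ≡ 19; y = λ·(31 - 19) - 63 ≡ 7. → (19, 7)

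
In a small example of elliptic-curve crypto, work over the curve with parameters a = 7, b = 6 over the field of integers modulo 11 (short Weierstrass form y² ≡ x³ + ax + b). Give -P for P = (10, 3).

-(10, 3) = (10, -3 mod 11) = (10, 8).

(10, 8)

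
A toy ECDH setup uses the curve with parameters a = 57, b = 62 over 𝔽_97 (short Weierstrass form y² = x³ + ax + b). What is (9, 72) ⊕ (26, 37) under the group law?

(80, 0)

(9, 72) + (26, 37). λ = (37 - 72)/(26 - 9) ≡ 62/17 mod 97. 17⁻¹ ≡ 40 (mod 97), so λ ≡ 55.
  x = λ² - 9 - 26 = 3025 - 35 ≡ 80; y = λ·(9 - 80) - 72 ≡ 0. → (80, 0)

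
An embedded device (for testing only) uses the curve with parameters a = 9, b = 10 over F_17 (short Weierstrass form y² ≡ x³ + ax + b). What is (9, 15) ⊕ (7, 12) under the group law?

(16, 0)

(9, 15) + (7, 12). λ = (12 - 15)/(7 - 9) ≡ 14/15 mod 17. 15⁻¹ ≡ 8 (mod 17), so λ ≡ 10.
  x = λ² - 9 - 7 = 100 - 16 ≡ 16; y = λ·(9 - 16) - 15 ≡ 0. → (16, 0)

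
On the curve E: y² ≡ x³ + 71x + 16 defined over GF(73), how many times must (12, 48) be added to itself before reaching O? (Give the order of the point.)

2P: tangent at (12, 48): λ = (3·12² + 71)/(2·48) ≡ 65/23. 23⁻¹ ≡ 54 (mod 73) since 23·54 = 1242 ≡ 1, so λ ≡ 65·54 ≡ 6.
  x = λ² - 12 - 12 = 36 - 24 ≡ 12; y = λ·(12 - 12) - 48 ≡ 25. → (12, 25)
3P: (12, 25) + (12, 48): same x and y₁ ≡ -y₂, so the sum is O.
3P = O, so the order is 3.

3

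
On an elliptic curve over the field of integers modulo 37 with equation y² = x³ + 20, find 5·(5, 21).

Write G = (5, 21).
Double-and-add on 5 = (101)₂. Start with G = (5, 21) for the leading 1-bit.
double: tangent at (5, 21): λ = (3·5² + 0)/(2·21) ≡ 1/5. 5⁻¹ ≡ 15 (mod 37), so λ ≡ 1·15 ≡ 15.
  x = λ² - 5 - 5 = 225 - 10 ≡ 30; y = λ·(5 - 30) - 21 ≡ 11. → (30, 11)
double: tangent at (30, 11): λ = (3·30² + 0)/(2·11) ≡ 36/22. 22⁻¹ ≡ 32 (mod 37) since 22·32 = 704 ≡ 1, so λ ≡ 36·32 ≡ 5.
  x = λ² - 30 - 30 = 25 - 60 ≡ 2; y = λ·(30 - 2) - 11 ≡ 18. → (2, 18)
add G: (2, 18) + (5, 21). λ = (21 - 18)/(5 - 2) ≡ 3/3 mod 37. 3⁻¹ ≡ 25 (mod 37) since 3·25 = 75 ≡ 1, so λ ≡ 1.
  x = λ² - 2 - 5 = 1 - 7 ≡ 31; y = λ·(2 - 31) - 18 ≡ 27. → (31, 27)

(31, 27)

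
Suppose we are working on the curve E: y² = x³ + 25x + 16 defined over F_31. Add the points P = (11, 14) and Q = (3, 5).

(11, 17)

(11, 14) + (3, 5). λ = (5 - 14)/(3 - 11) ≡ 22/23 mod 31. 23⁻¹ ≡ 27 (mod 31), so λ ≡ 5.
  x = λ² - 11 - 3 = 25 - 14 ≡ 11; y = λ·(11 - 11) - 14 ≡ 17. → (11, 17)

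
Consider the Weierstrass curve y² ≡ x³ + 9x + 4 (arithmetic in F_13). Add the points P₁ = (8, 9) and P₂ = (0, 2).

(8, 4)

(8, 9) + (0, 2). λ = (2 - 9)/(0 - 8) ≡ 6/5 mod 13. 5⁻¹ ≡ 8 (mod 13) since 5·8 = 40 ≡ 1, so λ ≡ 9.
  x = λ² - 8 - 0 = 81 - 8 ≡ 8; y = λ·(8 - 8) - 9 ≡ 4. → (8, 4)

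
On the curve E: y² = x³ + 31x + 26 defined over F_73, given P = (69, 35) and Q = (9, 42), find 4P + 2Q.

(22, 25)

First 4P:
Double-and-add on 4 = (100)₂. Start with P = (69, 35) for the leading 1-bit.
double: tangent at (69, 35): λ = (3·69² + 31)/(2·35) ≡ 6/70. 70⁻¹ ≡ 24 (mod 73) since 70·24 = 1680 ≡ 1, so λ ≡ 6·24 ≡ 71.
  x = λ² - 69 - 69 = 5041 - 138 ≡ 12; y = λ·(69 - 12) - 35 ≡ 70. → (12, 70)
double: tangent at (12, 70): λ = (3·12² + 31)/(2·70) ≡ 25/67. 67⁻¹ ≡ 12 (mod 73), so λ ≡ 25·12 ≡ 8.
  x = λ² - 12 - 12 = 64 - 24 ≡ 40; y = λ·(12 - 40) - 70 ≡ 71. → (40, 71)
4P = (40, 71).
Next 2Q:
Repeated addition: build up to 2Q.
2Q: tangent at (9, 42): λ = (3·9² + 31)/(2·42) ≡ 55/11. 11⁻¹ ≡ 20 (mod 73), so λ ≡ 55·20 ≡ 5.
  x = λ² - 9 - 9 = 25 - 18 ≡ 7; y = λ·(9 - 7) - 42 ≡ 41. → (7, 41)
2Q = (7, 41).
Finally 4P + 2Q:
(40, 71) + (7, 41). λ = (41 - 71)/(7 - 40) ≡ 43/40 mod 73. 40⁻¹ ≡ 42 (mod 73), so λ ≡ 54.
  x = λ² - 40 - 7 = 2916 - 47 ≡ 22; y = λ·(40 - 22) - 71 ≡ 25. → (22, 25)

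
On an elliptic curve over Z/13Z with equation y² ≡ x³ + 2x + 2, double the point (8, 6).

tangent at (8, 6): λ = (3·8² + 2)/(2·6) ≡ 12/12. 12⁻¹ ≡ 12 (mod 13) since 12·12 = 144 ≡ 1, so λ ≡ 12·12 ≡ 1.
  x = λ² - 8 - 8 = 1 - 16 ≡ 11; y = λ·(8 - 11) - 6 ≡ 4. → (11, 4)

(11, 4)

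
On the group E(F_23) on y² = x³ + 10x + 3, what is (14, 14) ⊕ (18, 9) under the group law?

(17, 7)

(14, 14) + (18, 9). λ = (9 - 14)/(18 - 14) ≡ 18/4 mod 23. 4⁻¹ ≡ 6 (mod 23), so λ ≡ 16.
  x = λ² - 14 - 18 = 256 - 32 ≡ 17; y = λ·(14 - 17) - 14 ≡ 7. → (17, 7)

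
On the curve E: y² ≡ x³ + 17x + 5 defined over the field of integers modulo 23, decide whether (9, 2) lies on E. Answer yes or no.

no

y² = 2² ≡ 4; x³ + 17x + 5 = 887 ≡ 13 (mod 23). 4 ≠ 13.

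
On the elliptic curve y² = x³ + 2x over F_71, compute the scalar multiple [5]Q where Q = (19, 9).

(4, 1)

Double-and-add on 5 = (101)₂. Start with Q = (19, 9) for the leading 1-bit.
double: tangent at (19, 9): λ = (3·19² + 2)/(2·9) ≡ 20/18. 18⁻¹ ≡ 4 (mod 71), so λ ≡ 20·4 ≡ 9.
  x = λ² - 19 - 19 = 81 - 38 ≡ 43; y = λ·(19 - 43) - 9 ≡ 59. → (43, 59)
double: tangent at (43, 59): λ = (3·43² + 2)/(2·59) ≡ 11/47. 47⁻¹ ≡ 68 (mod 71), so λ ≡ 11·68 ≡ 38.
  x = λ² - 43 - 43 = 1444 - 86 ≡ 9; y = λ·(43 - 9) - 59 ≡ 26. → (9, 26)
add Q: (9, 26) + (19, 9). λ = (9 - 26)/(19 - 9) ≡ 54/10 mod 71. 10⁻¹ ≡ 64 (mod 71) since 10·64 = 640 ≡ 1, so λ ≡ 48.
  x = λ² - 9 - 19 = 2304 - 28 ≡ 4; y = λ·(9 - 4) - 26 ≡ 1. → (4, 1)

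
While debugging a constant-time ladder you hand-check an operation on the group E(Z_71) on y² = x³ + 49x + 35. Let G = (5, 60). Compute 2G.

(47, 67)

tangent at (5, 60): λ = (3·5² + 49)/(2·60) ≡ 53/49. 49⁻¹ ≡ 29 (mod 71) since 49·29 = 1421 ≡ 1, so λ ≡ 53·29 ≡ 46.
  x = λ² - 5 - 5 = 2116 - 10 ≡ 47; y = λ·(5 - 47) - 60 ≡ 67. → (47, 67)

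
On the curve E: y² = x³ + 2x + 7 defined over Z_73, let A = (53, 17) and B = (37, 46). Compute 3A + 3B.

(9, 30)

First 3A:
Repeated addition: build up to 3A.
2A: tangent at (53, 17): λ = (3·53² + 2)/(2·17) ≡ 34/34. 34⁻¹ ≡ 58 (mod 73) since 34·58 = 1972 ≡ 1, so λ ≡ 34·58 ≡ 1.
  x = λ² - 53 - 53 = 1 - 106 ≡ 41; y = λ·(53 - 41) - 17 ≡ 68. → (41, 68)
3A: (41, 68) + (53, 17). λ = (17 - 68)/(53 - 41) ≡ 22/12 mod 73. 12⁻¹ ≡ 67 (mod 73) since 12·67 = 804 ≡ 1, so λ ≡ 14.
  x = λ² - 41 - 53 = 196 - 94 ≡ 29; y = λ·(41 - 29) - 68 ≡ 27. → (29, 27)
3A = (29, 27).
Next 3B:
Repeated addition: build up to 3B.
2B: tangent at (37, 46): λ = (3·37² + 2)/(2·46) ≡ 21/19. 19⁻¹ ≡ 50 (mod 73), so λ ≡ 21·50 ≡ 28.
  x = λ² - 37 - 37 = 784 - 74 ≡ 53; y = λ·(37 - 53) - 46 ≡ 17. → (53, 17)
3B: (53, 17) + (37, 46). λ = (46 - 17)/(37 - 53) ≡ 29/57 mod 73. 57⁻¹ ≡ 41 (mod 73), so λ ≡ 21.
  x = λ² - 53 - 37 = 441 - 90 ≡ 59; y = λ·(53 - 59) - 17 ≡ 3. → (59, 3)
3B = (59, 3).
Finally 3A + 3B:
(29, 27) + (59, 3). λ = (3 - 27)/(59 - 29) ≡ 49/30 mod 73. 30⁻¹ ≡ 56 (mod 73) since 30·56 = 1680 ≡ 1, so λ ≡ 43.
  x = λ² - 29 - 59 = 1849 - 88 ≡ 9; y = λ·(29 - 9) - 27 ≡ 30. → (9, 30)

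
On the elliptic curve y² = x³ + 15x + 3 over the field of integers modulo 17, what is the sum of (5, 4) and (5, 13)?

The two points share x = 5 and their y-coordinates satisfy 4 + 13 ≡ 0 (mod 17), so they are inverses. Their sum is the point at infinity.

O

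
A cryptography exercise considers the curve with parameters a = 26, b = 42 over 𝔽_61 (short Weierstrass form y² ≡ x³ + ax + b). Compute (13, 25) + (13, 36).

O

The two points share x = 13 and their y-coordinates satisfy 25 + 36 ≡ 0 (mod 61), so they are inverses. Their sum is 𝒪.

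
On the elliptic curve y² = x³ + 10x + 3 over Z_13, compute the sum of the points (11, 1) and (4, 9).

(7, 0)

(11, 1) + (4, 9). λ = (9 - 1)/(4 - 11) ≡ 8/6 mod 13. 6⁻¹ ≡ 11 (mod 13), so λ ≡ 10.
  x = λ² - 11 - 4 = 100 - 15 ≡ 7; y = λ·(11 - 7) - 1 ≡ 0. → (7, 0)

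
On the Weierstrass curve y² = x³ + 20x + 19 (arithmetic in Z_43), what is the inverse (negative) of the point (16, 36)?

(16, 7)

-(16, 36) = (16, -36 mod 43) = (16, 7).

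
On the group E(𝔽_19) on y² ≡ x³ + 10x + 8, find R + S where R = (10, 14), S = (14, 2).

(10, 14) + (14, 2). λ = (2 - 14)/(14 - 10) ≡ 7/4 mod 19. 4⁻¹ ≡ 5 (mod 19), so λ ≡ 16.
  x = λ² - 10 - 14 = 256 - 24 ≡ 4; y = λ·(10 - 4) - 14 ≡ 6. → (4, 6)

(4, 6)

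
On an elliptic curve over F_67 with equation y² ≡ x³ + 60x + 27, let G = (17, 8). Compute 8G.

(29, 48)

Double-and-add on 8 = (1000)₂. Start with G = (17, 8) for the leading 1-bit.
double: tangent at (17, 8): λ = (3·17² + 60)/(2·8) ≡ 56/16. 16⁻¹ ≡ 21 (mod 67) since 16·21 = 336 ≡ 1, so λ ≡ 56·21 ≡ 37.
  x = λ² - 17 - 17 = 1369 - 34 ≡ 62; y = λ·(17 - 62) - 8 ≡ 2. → (62, 2)
double: tangent at (62, 2): λ = (3·62² + 60)/(2·2) ≡ 1/4. 4⁻¹ ≡ 17 (mod 67) since 4·17 = 68 ≡ 1, so λ ≡ 1·17 ≡ 17.
  x = λ² - 62 - 62 = 289 - 124 ≡ 31; y = λ·(62 - 31) - 2 ≡ 56. → (31, 56)
double: tangent at (31, 56): λ = (3·31² + 60)/(2·56) ≡ 62/45. 45⁻¹ ≡ 3 (mod 67), so λ ≡ 62·3 ≡ 52.
  x = λ² - 31 - 31 = 2704 - 62 ≡ 29; y = λ·(31 - 29) - 56 ≡ 48. → (29, 48)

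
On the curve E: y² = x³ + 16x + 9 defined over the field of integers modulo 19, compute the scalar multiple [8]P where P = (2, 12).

Double-and-add on 8 = (1000)₂. Start with P = (2, 12) for the leading 1-bit.
double: tangent at (2, 12): λ = (3·2² + 16)/(2·12) ≡ 9/5. 5⁻¹ ≡ 4 (mod 19) since 5·4 = 20 ≡ 1, so λ ≡ 9·4 ≡ 17.
  x = λ² - 2 - 2 = 289 - 4 ≡ 0; y = λ·(2 - 0) - 12 ≡ 3. → (0, 3)
double: tangent at (0, 3): λ = (3·0² + 16)/(2·3) ≡ 16/6. 6⁻¹ ≡ 16 (mod 19), so λ ≡ 16·16 ≡ 9.
  x = λ² - 0 - 0 = 81 - 0 ≡ 5; y = λ·(0 - 5) - 3 ≡ 9. → (5, 9)
double: tangent at (5, 9): λ = (3·5² + 16)/(2·9) ≡ 15/18. 18⁻¹ ≡ 18 (mod 19) since 18·18 = 324 ≡ 1, so λ ≡ 15·18 ≡ 4.
  x = λ² - 5 - 5 = 16 - 10 ≡ 6; y = λ·(5 - 6) - 9 ≡ 6. → (6, 6)

(6, 6)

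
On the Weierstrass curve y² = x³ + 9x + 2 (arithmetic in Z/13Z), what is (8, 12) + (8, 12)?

tangent at (8, 12): λ = (3·8² + 9)/(2·12) ≡ 6/11. 11⁻¹ ≡ 6 (mod 13), so λ ≡ 6·6 ≡ 10.
  x = λ² - 8 - 8 = 100 - 16 ≡ 6; y = λ·(8 - 6) - 12 ≡ 8. → (6, 8)

(6, 8)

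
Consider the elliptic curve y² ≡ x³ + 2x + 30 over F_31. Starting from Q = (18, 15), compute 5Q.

O

Repeated addition: build up to 5Q.
2Q: tangent at (18, 15): λ = (3·18² + 2)/(2·15) ≡ 13/30. 30⁻¹ ≡ 30 (mod 31), so λ ≡ 13·30 ≡ 18.
  x = λ² - 18 - 18 = 324 - 36 ≡ 9; y = λ·(18 - 9) - 15 ≡ 23. → (9, 23)
3Q: (9, 23) + (18, 15). λ = (15 - 23)/(18 - 9) ≡ 23/9 mod 31. 9⁻¹ ≡ 7 (mod 31), so λ ≡ 6.
  x = λ² - 9 - 18 = 36 - 27 ≡ 9; y = λ·(9 - 9) - 23 ≡ 8. → (9, 8)
4Q: (9, 8) + (18, 15). λ = (15 - 8)/(18 - 9) ≡ 7/9 mod 31. 9⁻¹ ≡ 7 (mod 31), so λ ≡ 18.
  x = λ² - 9 - 18 = 324 - 27 ≡ 18; y = λ·(9 - 18) - 8 ≡ 16. → (18, 16)
5Q: (18, 16) + (18, 15): same x and y₁ ≡ -y₂, so the sum is O.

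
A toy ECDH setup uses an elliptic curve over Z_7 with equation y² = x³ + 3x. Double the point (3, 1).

(2, 0)

tangent at (3, 1): λ = (3·3² + 3)/(2·1) ≡ 2/2. 2⁻¹ ≡ 4 (mod 7) since 2·4 = 8 ≡ 1, so λ ≡ 2·4 ≡ 1.
  x = λ² - 3 - 3 = 1 - 6 ≡ 2; y = λ·(3 - 2) - 1 ≡ 0. → (2, 0)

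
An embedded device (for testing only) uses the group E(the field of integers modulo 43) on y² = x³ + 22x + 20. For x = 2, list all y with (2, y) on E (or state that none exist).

none

x³ + 22x + 20 = 72 ≡ 29 (mod 43).
29 is a non-residue mod 43; no y exists.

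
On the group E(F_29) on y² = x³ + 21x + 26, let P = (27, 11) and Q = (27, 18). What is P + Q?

The two points share x = 27 and their y-coordinates satisfy 11 + 18 ≡ 0 (mod 29), so they are inverses. Their sum is O.

O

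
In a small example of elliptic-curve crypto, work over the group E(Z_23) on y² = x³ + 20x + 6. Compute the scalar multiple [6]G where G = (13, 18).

Double-and-add on 6 = (110)₂. Start with G = (13, 18) for the leading 1-bit.
double: tangent at (13, 18): λ = (3·13² + 20)/(2·18) ≡ 21/13. 13⁻¹ ≡ 16 (mod 23) since 13·16 = 208 ≡ 1, so λ ≡ 21·16 ≡ 14.
  x = λ² - 13 - 13 = 196 - 26 ≡ 9; y = λ·(13 - 9) - 18 ≡ 15. → (9, 15)
add G: (9, 15) + (13, 18). λ = (18 - 15)/(13 - 9) ≡ 3/4 mod 23. 4⁻¹ ≡ 6 (mod 23) since 4·6 = 24 ≡ 1, so λ ≡ 18.
  x = λ² - 9 - 13 = 324 - 22 ≡ 3; y = λ·(9 - 3) - 15 ≡ 1. → (3, 1)
double: tangent at (3, 1): λ = (3·3² + 20)/(2·1) ≡ 1/2. 2⁻¹ ≡ 12 (mod 23), so λ ≡ 1·12 ≡ 12.
  x = λ² - 3 - 3 = 144 - 6 ≡ 0; y = λ·(3 - 0) - 1 ≡ 12. → (0, 12)

(0, 12)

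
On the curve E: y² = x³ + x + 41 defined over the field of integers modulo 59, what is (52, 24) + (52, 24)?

(19, 4)

tangent at (52, 24): λ = (3·52² + 1)/(2·24) ≡ 30/48. 48⁻¹ ≡ 16 (mod 59) since 48·16 = 768 ≡ 1, so λ ≡ 30·16 ≡ 8.
  x = λ² - 52 - 52 = 64 - 104 ≡ 19; y = λ·(52 - 19) - 24 ≡ 4. → (19, 4)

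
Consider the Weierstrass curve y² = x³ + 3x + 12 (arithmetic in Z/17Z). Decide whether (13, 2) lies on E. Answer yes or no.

yes

y² = 2² ≡ 4; x³ + 3x + 12 = 2248 ≡ 4 (mod 17). 4 = 4.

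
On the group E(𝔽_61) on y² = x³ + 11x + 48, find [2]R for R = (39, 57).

tangent at (39, 57): λ = (3·39² + 11)/(2·57) ≡ 60/53. 53⁻¹ ≡ 38 (mod 61) since 53·38 = 2014 ≡ 1, so λ ≡ 60·38 ≡ 23.
  x = λ² - 39 - 39 = 529 - 78 ≡ 24; y = λ·(39 - 24) - 57 ≡ 44. → (24, 44)

(24, 44)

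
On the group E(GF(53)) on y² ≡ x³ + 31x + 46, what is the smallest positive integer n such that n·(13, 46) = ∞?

2P: tangent at (13, 46): λ = (3·13² + 31)/(2·46) ≡ 8/39. 39⁻¹ ≡ 34 (mod 53) since 39·34 = 1326 ≡ 1, so λ ≡ 8·34 ≡ 7.
  x = λ² - 13 - 13 = 49 - 26 ≡ 23; y = λ·(13 - 23) - 46 ≡ 43. → (23, 43)
3P: (23, 43) + (13, 46). λ = (46 - 43)/(13 - 23) ≡ 3/43 mod 53. 43⁻¹ ≡ 37 (mod 53) since 43·37 = 1591 ≡ 1, so λ ≡ 5.
  x = λ² - 23 - 13 = 25 - 36 ≡ 42; y = λ·(23 - 42) - 43 ≡ 21. → (42, 21)
4P: (42, 21) + (13, 46). λ = (46 - 21)/(13 - 42) ≡ 25/24 mod 53. 24⁻¹ ≡ 42 (mod 53) since 24·42 = 1008 ≡ 1, so λ ≡ 43.
  x = λ² - 42 - 13 = 1849 - 55 ≡ 45; y = λ·(42 - 45) - 21 ≡ 9. → (45, 9)
5P: (45, 9) + (13, 46). λ = (46 - 9)/(13 - 45) ≡ 37/21 mod 53. 21⁻¹ ≡ 48 (mod 53), so λ ≡ 27.
  x = λ² - 45 - 13 = 729 - 58 ≡ 35; y = λ·(45 - 35) - 9 ≡ 49. → (35, 49)
6P: (35, 49) + (13, 46). λ = (46 - 49)/(13 - 35) ≡ 50/31 mod 53. 31⁻¹ ≡ 12 (mod 53) since 31·12 = 372 ≡ 1, so λ ≡ 17.
  x = λ² - 35 - 13 = 289 - 48 ≡ 29; y = λ·(35 - 29) - 49 ≡ 0. → (29, 0)
7P: (29, 0) + (13, 46). λ = (46 - 0)/(13 - 29) ≡ 46/37 mod 53. 37⁻¹ ≡ 43 (mod 53) since 37·43 = 1591 ≡ 1, so λ ≡ 17.
  x = λ² - 29 - 13 = 289 - 42 ≡ 35; y = λ·(29 - 35) - 0 ≡ 4. → (35, 4)
8P: (35, 4) + (13, 46). λ = (46 - 4)/(13 - 35) ≡ 42/31 mod 53. 31⁻¹ ≡ 12 (mod 53), so λ ≡ 27.
  x = λ² - 35 - 13 = 729 - 48 ≡ 45; y = λ·(35 - 45) - 4 ≡ 44. → (45, 44)
9P: (45, 44) + (13, 46). λ = (46 - 44)/(13 - 45) ≡ 2/21 mod 53. 21⁻¹ ≡ 48 (mod 53) since 21·48 = 1008 ≡ 1, so λ ≡ 43.
  x = λ² - 45 - 13 = 1849 - 58 ≡ 42; y = λ·(45 - 42) - 44 ≡ 32. → (42, 32)
10P: (42, 32) + (13, 46). λ = (46 - 32)/(13 - 42) ≡ 14/24 mod 53. 24⁻¹ ≡ 42 (mod 53) since 24·42 = 1008 ≡ 1, so λ ≡ 5.
  x = λ² - 42 - 13 = 25 - 55 ≡ 23; y = λ·(42 - 23) - 32 ≡ 10. → (23, 10)
11P: (23, 10) + (13, 46). λ = (46 - 10)/(13 - 23) ≡ 36/43 mod 53. 43⁻¹ ≡ 37 (mod 53) since 43·37 = 1591 ≡ 1, so λ ≡ 7.
  x = λ² - 23 - 13 = 49 - 36 ≡ 13; y = λ·(23 - 13) - 10 ≡ 7. → (13, 7)
12P: (13, 7) + (13, 46): same x and y₁ ≡ -y₂, so the sum is ∞.
12P = ∞, so the order is 12.

12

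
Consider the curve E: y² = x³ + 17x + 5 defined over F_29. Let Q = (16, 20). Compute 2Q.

tangent at (16, 20): λ = (3·16² + 17)/(2·20) ≡ 2/11. 11⁻¹ ≡ 8 (mod 29) since 11·8 = 88 ≡ 1, so λ ≡ 2·8 ≡ 16.
  x = λ² - 16 - 16 = 256 - 32 ≡ 21; y = λ·(16 - 21) - 20 ≡ 16. → (21, 16)

(21, 16)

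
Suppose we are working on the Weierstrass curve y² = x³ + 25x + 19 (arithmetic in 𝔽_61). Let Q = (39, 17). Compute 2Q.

tangent at (39, 17): λ = (3·39² + 25)/(2·17) ≡ 13/34. 34⁻¹ ≡ 9 (mod 61) since 34·9 = 306 ≡ 1, so λ ≡ 13·9 ≡ 56.
  x = λ² - 39 - 39 = 3136 - 78 ≡ 8; y = λ·(39 - 8) - 17 ≡ 11. → (8, 11)

(8, 11)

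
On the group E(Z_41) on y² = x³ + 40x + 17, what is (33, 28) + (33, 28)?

tangent at (33, 28): λ = (3·33² + 40)/(2·28) ≡ 27/15. 15⁻¹ ≡ 11 (mod 41) since 15·11 = 165 ≡ 1, so λ ≡ 27·11 ≡ 10.
  x = λ² - 33 - 33 = 100 - 66 ≡ 34; y = λ·(33 - 34) - 28 ≡ 3. → (34, 3)

(34, 3)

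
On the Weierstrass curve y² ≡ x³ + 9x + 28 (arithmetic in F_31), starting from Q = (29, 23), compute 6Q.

(7, 0)

Repeated addition: build up to 6Q.
2Q: tangent at (29, 23): λ = (3·29² + 9)/(2·23) ≡ 21/15. 15⁻¹ ≡ 29 (mod 31), so λ ≡ 21·29 ≡ 20.
  x = λ² - 29 - 29 = 400 - 58 ≡ 1; y = λ·(29 - 1) - 23 ≡ 10. → (1, 10)
3Q: (1, 10) + (29, 23). λ = (23 - 10)/(29 - 1) ≡ 13/28 mod 31. 28⁻¹ ≡ 10 (mod 31), so λ ≡ 6.
  x = λ² - 1 - 29 = 36 - 30 ≡ 6; y = λ·(1 - 6) - 10 ≡ 22. → (6, 22)
4Q: (6, 22) + (29, 23). λ = (23 - 22)/(29 - 6) ≡ 1/23 mod 31. 23⁻¹ ≡ 27 (mod 31) since 23·27 = 621 ≡ 1, so λ ≡ 27.
  x = λ² - 6 - 29 = 729 - 35 ≡ 12; y = λ·(6 - 12) - 22 ≡ 2. → (12, 2)
5Q: (12, 2) + (29, 23). λ = (23 - 2)/(29 - 12) ≡ 21/17 mod 31. 17⁻¹ ≡ 11 (mod 31), so λ ≡ 14.
  x = λ² - 12 - 29 = 196 - 41 ≡ 0; y = λ·(12 - 0) - 2 ≡ 11. → (0, 11)
6Q: (0, 11) + (29, 23). λ = (23 - 11)/(29 - 0) ≡ 12/29 mod 31. 29⁻¹ ≡ 15 (mod 31), so λ ≡ 25.
  x = λ² - 0 - 29 = 625 - 29 ≡ 7; y = λ·(0 - 7) - 11 ≡ 0. → (7, 0)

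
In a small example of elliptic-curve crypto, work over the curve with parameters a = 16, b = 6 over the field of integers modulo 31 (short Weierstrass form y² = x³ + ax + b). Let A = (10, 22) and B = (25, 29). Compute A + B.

(6, 15)

(10, 22) + (25, 29). λ = (29 - 22)/(25 - 10) ≡ 7/15 mod 31. 15⁻¹ ≡ 29 (mod 31), so λ ≡ 17.
  x = λ² - 10 - 25 = 289 - 35 ≡ 6; y = λ·(10 - 6) - 22 ≡ 15. → (6, 15)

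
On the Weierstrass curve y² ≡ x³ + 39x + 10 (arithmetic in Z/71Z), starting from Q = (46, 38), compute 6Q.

Repeated addition: build up to 6Q.
2Q: tangent at (46, 38): λ = (3·46² + 39)/(2·38) ≡ 68/5. 5⁻¹ ≡ 57 (mod 71), so λ ≡ 68·57 ≡ 42.
  x = λ² - 46 - 46 = 1764 - 92 ≡ 39; y = λ·(46 - 39) - 38 ≡ 43. → (39, 43)
3Q: (39, 43) + (46, 38). λ = (38 - 43)/(46 - 39) ≡ 66/7 mod 71. 7⁻¹ ≡ 61 (mod 71), so λ ≡ 50.
  x = λ² - 39 - 46 = 2500 - 85 ≡ 1; y = λ·(39 - 1) - 43 ≡ 11. → (1, 11)
4Q: (1, 11) + (46, 38). λ = (38 - 11)/(46 - 1) ≡ 27/45 mod 71. 45⁻¹ ≡ 30 (mod 71), so λ ≡ 29.
  x = λ² - 1 - 46 = 841 - 47 ≡ 13; y = λ·(1 - 13) - 11 ≡ 67. → (13, 67)
5Q: (13, 67) + (46, 38). λ = (38 - 67)/(46 - 13) ≡ 42/33 mod 71. 33⁻¹ ≡ 28 (mod 71), so λ ≡ 40.
  x = λ² - 13 - 46 = 1600 - 59 ≡ 50; y = λ·(13 - 50) - 67 ≡ 15. → (50, 15)
6Q: (50, 15) + (46, 38). λ = (38 - 15)/(46 - 50) ≡ 23/67 mod 71. 67⁻¹ ≡ 53 (mod 71), so λ ≡ 12.
  x = λ² - 50 - 46 = 144 - 96 ≡ 48; y = λ·(50 - 48) - 15 ≡ 9. → (48, 9)

(48, 9)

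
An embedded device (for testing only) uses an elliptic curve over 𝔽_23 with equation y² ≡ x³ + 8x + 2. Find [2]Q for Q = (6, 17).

(15, 1)

tangent at (6, 17): λ = (3·6² + 8)/(2·17) ≡ 1/11. 11⁻¹ ≡ 21 (mod 23) since 11·21 = 231 ≡ 1, so λ ≡ 1·21 ≡ 21.
  x = λ² - 6 - 6 = 441 - 12 ≡ 15; y = λ·(6 - 15) - 17 ≡ 1. → (15, 1)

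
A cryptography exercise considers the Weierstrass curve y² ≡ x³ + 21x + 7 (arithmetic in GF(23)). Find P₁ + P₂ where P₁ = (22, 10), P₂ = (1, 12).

(22, 10) + (1, 12). λ = (12 - 10)/(1 - 22) ≡ 2/2 mod 23. 2⁻¹ ≡ 12 (mod 23) since 2·12 = 24 ≡ 1, so λ ≡ 1.
  x = λ² - 22 - 1 = 1 - 23 ≡ 1; y = λ·(22 - 1) - 10 ≡ 11. → (1, 11)

(1, 11)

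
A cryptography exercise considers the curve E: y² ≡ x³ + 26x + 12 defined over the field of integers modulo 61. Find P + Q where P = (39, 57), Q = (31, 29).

(49, 30)

(39, 57) + (31, 29). λ = (29 - 57)/(31 - 39) ≡ 33/53 mod 61. 53⁻¹ ≡ 38 (mod 61) since 53·38 = 2014 ≡ 1, so λ ≡ 34.
  x = λ² - 39 - 31 = 1156 - 70 ≡ 49; y = λ·(39 - 49) - 57 ≡ 30. → (49, 30)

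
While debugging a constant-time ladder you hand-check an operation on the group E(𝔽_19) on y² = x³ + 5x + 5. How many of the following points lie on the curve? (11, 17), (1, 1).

(11, 17): 17² ≡ 4, rhs ≡ 4 → on.
(1, 1): 1² ≡ 1, rhs ≡ 11 → off.

1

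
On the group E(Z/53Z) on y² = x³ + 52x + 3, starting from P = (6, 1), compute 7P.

(28, 41)

Repeated addition: build up to 7P.
2P: tangent at (6, 1): λ = (3·6² + 52)/(2·1) ≡ 1/2. 2⁻¹ ≡ 27 (mod 53) since 2·27 = 54 ≡ 1, so λ ≡ 1·27 ≡ 27.
  x = λ² - 6 - 6 = 729 - 12 ≡ 28; y = λ·(6 - 28) - 1 ≡ 41. → (28, 41)
3P: (28, 41) + (6, 1). λ = (1 - 41)/(6 - 28) ≡ 13/31 mod 53. 31⁻¹ ≡ 12 (mod 53), so λ ≡ 50.
  x = λ² - 28 - 6 = 2500 - 34 ≡ 28; y = λ·(28 - 28) - 41 ≡ 12. → (28, 12)
4P: (28, 12) + (6, 1). λ = (1 - 12)/(6 - 28) ≡ 42/31 mod 53. 31⁻¹ ≡ 12 (mod 53), so λ ≡ 27.
  x = λ² - 28 - 6 = 729 - 34 ≡ 6; y = λ·(28 - 6) - 12 ≡ 52. → (6, 52)
5P: (6, 52) + (6, 1): same x and y₁ ≡ -y₂, so the sum is O.
6P: O + (6, 1) = (6, 1) (identity).
7P: tangent at (6, 1): λ = (3·6² + 52)/(2·1) ≡ 1/2. 2⁻¹ ≡ 27 (mod 53), so λ ≡ 1·27 ≡ 27.
  x = λ² - 6 - 6 = 729 - 12 ≡ 28; y = λ·(6 - 28) - 1 ≡ 41. → (28, 41)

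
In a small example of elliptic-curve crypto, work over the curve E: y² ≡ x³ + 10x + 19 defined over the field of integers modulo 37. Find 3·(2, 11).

Write G = (2, 11).
Repeated addition: build up to 3G.
2G: tangent at (2, 11): λ = (3·2² + 10)/(2·11) ≡ 22/22. 22⁻¹ ≡ 32 (mod 37), so λ ≡ 22·32 ≡ 1.
  x = λ² - 2 - 2 = 1 - 4 ≡ 34; y = λ·(2 - 34) - 11 ≡ 31. → (34, 31)
3G: (34, 31) + (2, 11). λ = (11 - 31)/(2 - 34) ≡ 17/5 mod 37. 5⁻¹ ≡ 15 (mod 37), so λ ≡ 33.
  x = λ² - 34 - 2 = 1089 - 36 ≡ 17; y = λ·(34 - 17) - 31 ≡ 12. → (17, 12)

(17, 12)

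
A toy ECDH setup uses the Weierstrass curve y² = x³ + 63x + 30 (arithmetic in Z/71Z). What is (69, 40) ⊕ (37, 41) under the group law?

(69, 40) + (37, 41). λ = (41 - 40)/(37 - 69) ≡ 1/39 mod 71. 39⁻¹ ≡ 51 (mod 71), so λ ≡ 51.
  x = λ² - 69 - 37 = 2601 - 106 ≡ 10; y = λ·(69 - 10) - 40 ≡ 58. → (10, 58)

(10, 58)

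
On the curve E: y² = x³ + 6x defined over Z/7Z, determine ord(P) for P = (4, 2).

2P: tangent at (4, 2): λ = (3·4² + 6)/(2·2) ≡ 5/4. 4⁻¹ ≡ 2 (mod 7), so λ ≡ 5·2 ≡ 3.
  x = λ² - 4 - 4 = 9 - 8 ≡ 1; y = λ·(4 - 1) - 2 ≡ 0. → (1, 0)
3P: (1, 0) + (4, 2). λ = (2 - 0)/(4 - 1) ≡ 2/3 mod 7. 3⁻¹ ≡ 5 (mod 7), so λ ≡ 3.
  x = λ² - 1 - 4 = 9 - 5 ≡ 4; y = λ·(1 - 4) - 0 ≡ 5. → (4, 5)
4P: (4, 5) + (4, 2): same x and y₁ ≡ -y₂, so the sum is ∞.
4P = ∞, so the order is 4.

4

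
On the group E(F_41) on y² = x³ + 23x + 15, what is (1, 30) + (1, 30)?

tangent at (1, 30): λ = (3·1² + 23)/(2·30) ≡ 26/19. 19⁻¹ ≡ 13 (mod 41) since 19·13 = 247 ≡ 1, so λ ≡ 26·13 ≡ 10.
  x = λ² - 1 - 1 = 100 - 2 ≡ 16; y = λ·(1 - 16) - 30 ≡ 25. → (16, 25)

(16, 25)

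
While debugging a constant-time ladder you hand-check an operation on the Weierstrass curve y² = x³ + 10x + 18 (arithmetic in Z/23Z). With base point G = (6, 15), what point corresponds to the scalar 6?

(15, 1)

Double-and-add on 6 = (110)₂. Start with G = (6, 15) for the leading 1-bit.
double: tangent at (6, 15): λ = (3·6² + 10)/(2·15) ≡ 3/7. 7⁻¹ ≡ 10 (mod 23), so λ ≡ 3·10 ≡ 7.
  x = λ² - 6 - 6 = 49 - 12 ≡ 14; y = λ·(6 - 14) - 15 ≡ 21. → (14, 21)
add G: (14, 21) + (6, 15). λ = (15 - 21)/(6 - 14) ≡ 17/15 mod 23. 15⁻¹ ≡ 20 (mod 23), so λ ≡ 18.
  x = λ² - 14 - 6 = 324 - 20 ≡ 5; y = λ·(14 - 5) - 21 ≡ 3. → (5, 3)
double: tangent at (5, 3): λ = (3·5² + 10)/(2·3) ≡ 16/6. 6⁻¹ ≡ 4 (mod 23), so λ ≡ 16·4 ≡ 18.
  x = λ² - 5 - 5 = 324 - 10 ≡ 15; y = λ·(5 - 15) - 3 ≡ 1. → (15, 1)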